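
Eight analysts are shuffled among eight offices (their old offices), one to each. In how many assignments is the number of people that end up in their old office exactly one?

14832

Choose which one of the 8 is fixed: C(8,1) = 8.
The other 7 form a derangement: !7 = 1854.
Total: 8 × 1854 = 14832.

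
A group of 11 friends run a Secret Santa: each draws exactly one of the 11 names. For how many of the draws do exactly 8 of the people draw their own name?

330

Choose which 8 of the 11 are fixed: C(11,8) = 165.
The other 3 form a derangement: !3 = 2.
Total: 165 × 2 = 330.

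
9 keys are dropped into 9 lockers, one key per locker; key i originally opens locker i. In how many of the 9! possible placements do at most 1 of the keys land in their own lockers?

# with exactly i fixed is C(9,i)·!(9-i); sum over i=0..1:
  i=0: C(9,0)·!9 = 1·133496 = 133496
  i=1: C(9,1)·!8 = 9·14833 = 133497
Total = 266993.

266993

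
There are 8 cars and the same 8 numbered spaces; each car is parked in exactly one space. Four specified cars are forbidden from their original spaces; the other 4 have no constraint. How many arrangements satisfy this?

Inclusion-exclusion on the 4 forbidden self-matches:
Σ_{j=0}^{4} (-1)^j C(4,j)(8-j)!
= C(4,0)·8! - C(4,1)·7! + C(4,2)·6! - C(4,3)·5! + C(4,4)·4!
= 40320 - 20160 + 4320 - 480 + 24
= 24024

24024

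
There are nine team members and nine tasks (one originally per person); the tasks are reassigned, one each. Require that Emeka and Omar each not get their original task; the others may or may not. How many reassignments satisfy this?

287280

Let A_j be the event that the j-th constrained one is fixed. By inclusion-exclusion over the 2 events:
Σ_{j=0}^{2} (-1)^j C(2,j)(9-j)!
= C(2,0)·9! - C(2,1)·8! + C(2,2)·7!
= 362880 - 80640 + 5040
= 287280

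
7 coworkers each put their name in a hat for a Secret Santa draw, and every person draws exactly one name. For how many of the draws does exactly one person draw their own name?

Pick the single fixed position: C(7,1) = 7 ways.
The other 6 form a derangement: !6 = 265.
Total: 7 × 265 = 1855.

1855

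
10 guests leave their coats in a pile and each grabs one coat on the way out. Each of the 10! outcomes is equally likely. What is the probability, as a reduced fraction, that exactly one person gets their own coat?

Favorable outcomes: C(10,1)·!9 = 10·133496 = 1334960.
Total outcomes: 10! = 3628800.
Probability = 1334960/3628800 = 16687/45360.

16687/45360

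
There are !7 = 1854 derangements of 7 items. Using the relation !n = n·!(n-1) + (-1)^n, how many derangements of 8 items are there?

14833

!8 = 8·1854 + 1 = 14833.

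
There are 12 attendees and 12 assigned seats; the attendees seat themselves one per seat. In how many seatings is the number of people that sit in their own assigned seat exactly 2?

88107426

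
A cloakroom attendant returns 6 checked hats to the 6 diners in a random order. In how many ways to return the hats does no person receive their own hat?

265

By inclusion-exclusion, !6 = Σ (-1)^k · 6!/k! for k=0..6
= 6! - 6!/1! + 6!/2! - 6!/3! + 6!/4! - 6!/5! + 6!/6!
= 720 - 720 + 360 - 120 + 30 - 6 + 1
= 265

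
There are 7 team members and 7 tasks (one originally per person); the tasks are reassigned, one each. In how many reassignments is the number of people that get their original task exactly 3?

Pick the 3 fixed positions: C(7,3) = 35 ways.
The other 4 form a derangement: !4 = 9.
Total: 35 × 9 = 315.

315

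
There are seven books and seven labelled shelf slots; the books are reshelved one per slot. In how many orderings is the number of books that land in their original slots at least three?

# with exactly i fixed is C(7,i)·!(7-i); sum over i=3..7:
  i=3: C(7,3)·!4 = 35·9 = 315
  i=4: C(7,4)·!3 = 35·2 = 70
  i=5: C(7,5)·!2 = 21·1 = 21
  i=6: C(7,6)·!1 = 7·0 = 0
  i=7: C(7,7)·!0 = 1·1 = 1
Total = 407.

407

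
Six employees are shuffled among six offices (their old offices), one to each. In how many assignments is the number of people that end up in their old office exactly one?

264

Pick the single fixed position: C(6,1) = 6 ways.
The remaining 5 must be deranged: !5 = 44.
Total: 6 × 44 = 264.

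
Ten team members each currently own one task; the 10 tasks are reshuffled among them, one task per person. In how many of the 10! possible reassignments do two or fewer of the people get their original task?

3337406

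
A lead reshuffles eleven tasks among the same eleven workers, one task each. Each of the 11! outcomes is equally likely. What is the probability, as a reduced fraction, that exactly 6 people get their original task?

Favorable outcomes: C(11,6)·!5 = 462·44 = 20328.
Total outcomes: 11! = 39916800.
Probability = 20328/39916800 = 11/21600.

11/21600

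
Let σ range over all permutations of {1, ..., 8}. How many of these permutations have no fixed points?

14833

!8 = 8! · Σ_{k=0}^{8} (-1)^k/k!
= 8! - 8!/1! + 8!/2! - 8!/3! + 8!/4! - 8!/5! + 8!/6! - 8!/7! + 8!/8!
= 40320 - 40320 + 20160 - 6720 + 1680 - 336 + 56 - 8 + 1
= 14833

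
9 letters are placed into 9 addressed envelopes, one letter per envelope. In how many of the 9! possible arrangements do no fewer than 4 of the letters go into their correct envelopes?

6883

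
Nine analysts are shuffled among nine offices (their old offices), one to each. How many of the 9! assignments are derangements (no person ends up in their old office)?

!9 is the nearest integer to 9!/e.
9! = 362880, and 362880/e ≈ 133496.09, so !9 = 133496.

133496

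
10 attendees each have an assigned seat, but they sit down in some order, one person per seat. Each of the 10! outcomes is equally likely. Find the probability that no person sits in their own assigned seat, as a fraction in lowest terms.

16481/44800

Favorable outcomes: !10 = 1334961.
Total outcomes: 10! = 3628800.
Probability = 1334961/3628800 = 16481/44800.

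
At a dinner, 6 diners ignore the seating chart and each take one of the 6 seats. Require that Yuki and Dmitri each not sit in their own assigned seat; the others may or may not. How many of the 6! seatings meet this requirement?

Let A_j be the event that the j-th constrained one is fixed. By inclusion-exclusion over the 2 events:
Σ_{j=0}^{2} (-1)^j C(2,j)(6-j)!
= C(2,0)·6! - C(2,1)·5! + C(2,2)·4!
= 720 - 240 + 24
= 504

504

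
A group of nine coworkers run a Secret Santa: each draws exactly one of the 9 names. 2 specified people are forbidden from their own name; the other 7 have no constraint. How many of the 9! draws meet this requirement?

Inclusion-exclusion on the 2 forbidden self-matches:
Σ_{j=0}^{2} (-1)^j C(2,j)(9-j)!
= C(2,0)·9! - C(2,1)·8! + C(2,2)·7!
= 362880 - 80640 + 5040
= 287280

287280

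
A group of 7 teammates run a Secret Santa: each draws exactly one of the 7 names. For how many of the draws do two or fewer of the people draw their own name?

4633

Sum C(7,i)·!(7-i) for i = 0..2:
  i=0: C(7,0)·!7 = 1·1854 = 1854
  i=1: C(7,1)·!6 = 7·265 = 1855
  i=2: C(7,2)·!5 = 21·44 = 924
Total = 4633.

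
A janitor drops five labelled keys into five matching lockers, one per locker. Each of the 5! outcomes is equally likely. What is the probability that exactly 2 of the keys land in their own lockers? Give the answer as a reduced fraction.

Favorable outcomes: C(5,2)·!3 = 10·2 = 20.
Total outcomes: 5! = 120.
Probability = 20/120 = 1/6.

1/6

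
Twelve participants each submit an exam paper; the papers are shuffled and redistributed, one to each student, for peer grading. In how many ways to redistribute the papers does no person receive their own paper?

176214841

Recurrence: !12 = 12·!11 + (-1)^12.
!12 = 12·14684570 + 1 = 176214841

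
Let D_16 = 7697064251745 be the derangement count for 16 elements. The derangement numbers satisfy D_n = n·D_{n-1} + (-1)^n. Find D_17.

130850092279664

D_17 = 17·7697064251745 - 1 = 130850092279664.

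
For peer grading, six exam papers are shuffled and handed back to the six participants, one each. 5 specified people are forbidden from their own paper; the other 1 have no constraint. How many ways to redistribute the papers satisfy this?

309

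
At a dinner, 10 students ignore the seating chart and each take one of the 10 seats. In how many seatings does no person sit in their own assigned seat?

1334961

The number of derangements of 10 is !10 = Σ_{k=0}^{10} (-1)^k·10!/k!
= 10! - 10!/1! + 10!/2! - 10!/3! + 10!/4! - 10!/5! + 10!/6! - 10!/7! + 10!/8! - 10!/9! + 10!/10!
= 3628800 - 3628800 + 1814400 - 604800 + 151200 - 30240 + 5040 - 720 + 90 - 10 + 1
= 1334961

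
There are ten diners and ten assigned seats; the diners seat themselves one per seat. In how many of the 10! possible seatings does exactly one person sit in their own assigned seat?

1334960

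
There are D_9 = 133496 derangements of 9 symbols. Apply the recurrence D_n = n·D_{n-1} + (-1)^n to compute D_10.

D_10 = 10·133496 + 1 = 1334961.

1334961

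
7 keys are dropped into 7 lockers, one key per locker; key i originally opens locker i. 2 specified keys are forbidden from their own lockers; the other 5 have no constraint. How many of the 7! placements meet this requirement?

3720

Inclusion-exclusion on the 2 forbidden self-matches:
Σ_{j=0}^{2} (-1)^j C(2,j)(7-j)!
= C(2,0)·7! - C(2,1)·6! + C(2,2)·5!
= 5040 - 1440 + 120
= 3720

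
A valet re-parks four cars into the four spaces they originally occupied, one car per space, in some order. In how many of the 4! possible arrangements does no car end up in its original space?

!4 is the nearest integer to 4!/e.
4! = 24, and 24/e ≈ 8.83, so !4 = 9.

9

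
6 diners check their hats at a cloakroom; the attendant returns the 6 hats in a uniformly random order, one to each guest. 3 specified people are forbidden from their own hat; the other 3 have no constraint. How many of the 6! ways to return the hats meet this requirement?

Inclusion-exclusion on the 3 forbidden self-matches:
Σ_{j=0}^{3} (-1)^j C(3,j)(6-j)!
= C(3,0)·6! - C(3,1)·5! + C(3,2)·4! - C(3,3)·3!
= 720 - 360 + 72 - 6
= 426

426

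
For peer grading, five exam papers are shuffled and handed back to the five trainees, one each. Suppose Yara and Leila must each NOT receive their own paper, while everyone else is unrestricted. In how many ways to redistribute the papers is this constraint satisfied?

Let A_j be the event that the j-th constrained one is fixed. By inclusion-exclusion over the 2 events:
Σ_{j=0}^{2} (-1)^j C(2,j)(5-j)!
= C(2,0)·5! - C(2,1)·4! + C(2,2)·3!
= 120 - 48 + 6
= 78

78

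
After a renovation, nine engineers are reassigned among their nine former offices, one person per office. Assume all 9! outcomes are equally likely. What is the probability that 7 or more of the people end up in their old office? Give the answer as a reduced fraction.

Favorable outcomes: Σ_{i≥7} C(9,i)·!(9-i) = 36·1 + 9·0 + 1·1 = 37.
Total outcomes: 9! = 362880.
Probability = 37/362880 = 37/362880.

37/362880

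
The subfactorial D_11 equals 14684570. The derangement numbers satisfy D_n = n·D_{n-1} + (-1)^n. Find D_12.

176214841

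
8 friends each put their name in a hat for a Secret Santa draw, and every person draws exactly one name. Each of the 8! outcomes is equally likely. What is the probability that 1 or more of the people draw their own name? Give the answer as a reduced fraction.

3641/5760

Favorable outcomes: Σ_{i≥1} C(8,i)·!(8-i) = 8·1854 + 28·265 + 56·44 + 70·9 + 56·2 + 28·1 + 8·0 + 1·1 = 25487.
Total outcomes: 8! = 40320.
Probability = 25487/40320 = 3641/5760.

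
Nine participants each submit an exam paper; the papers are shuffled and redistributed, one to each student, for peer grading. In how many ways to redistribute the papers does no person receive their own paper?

133496

By inclusion-exclusion, !9 = Σ (-1)^k · 9!/k! for k=0..9
= 9! - 9!/1! + 9!/2! - 9!/3! + 9!/4! - 9!/5! + 9!/6! - 9!/7! + 9!/8! - 9!/9!
= 362880 - 362880 + 181440 - 60480 + 15120 - 3024 + 504 - 72 + 9 - 1
= 133496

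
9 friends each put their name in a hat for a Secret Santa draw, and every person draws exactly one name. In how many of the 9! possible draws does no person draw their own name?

133496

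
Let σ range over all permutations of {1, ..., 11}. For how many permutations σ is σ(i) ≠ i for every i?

14684570

By inclusion-exclusion, !11 = Σ (-1)^k · 11!/k! for k=0..11
= 11! - 11!/1! + 11!/2! - 11!/3! + 11!/4! - 11!/5! + 11!/6! - 11!/7! + 11!/8! - 11!/9! + 11!/10! - 11!/11!
= 39916800 - 39916800 + 19958400 - 6652800 + 1663200 - 332640 + 55440 - 7920 + 990 - 110 + 11 - 1
= 14684570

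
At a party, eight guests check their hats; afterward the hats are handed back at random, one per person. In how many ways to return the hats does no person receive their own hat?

14833

!8 is the nearest integer to 8!/e.
8! = 40320, and 40320/e ≈ 14832.90, so !8 = 14833.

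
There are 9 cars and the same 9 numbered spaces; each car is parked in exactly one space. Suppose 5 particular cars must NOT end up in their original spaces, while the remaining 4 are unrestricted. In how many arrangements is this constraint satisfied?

205056

Let A_j be the event that the j-th constrained one is fixed. By inclusion-exclusion over the 5 events:
Σ_{j=0}^{5} (-1)^j C(5,j)(9-j)!
= C(5,0)·9! - C(5,1)·8! + C(5,2)·7! - C(5,3)·6! + C(5,4)·5! - C(5,5)·4!
= 362880 - 201600 + 50400 - 7200 + 600 - 24
= 205056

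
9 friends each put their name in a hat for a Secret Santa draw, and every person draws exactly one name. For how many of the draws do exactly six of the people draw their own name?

168

Choose which 6 of the 9 are fixed: C(9,6) = 84.
The other 3 form a derangement: !3 = 2.
Total: 84 × 2 = 168.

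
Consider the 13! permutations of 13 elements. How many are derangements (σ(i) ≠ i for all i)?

The subfactorial !13 = [13!/e] (nearest integer).
13! = 6227020800, and 6227020800/e ≈ 2290792932.07, so !13 = 2290792932.

2290792932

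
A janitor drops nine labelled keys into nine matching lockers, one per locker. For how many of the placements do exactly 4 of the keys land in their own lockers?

5544

Pick the 4 fixed positions: C(9,4) = 126 ways.
The other 5 form a derangement: !5 = 44.
Total: 126 × 44 = 5544.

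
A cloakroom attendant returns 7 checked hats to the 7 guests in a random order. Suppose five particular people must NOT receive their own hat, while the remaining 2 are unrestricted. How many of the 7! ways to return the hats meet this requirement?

Let A_j be the event that the j-th constrained one is fixed. By inclusion-exclusion over the 5 events:
Σ_{j=0}^{5} (-1)^j C(5,j)(7-j)!
= C(5,0)·7! - C(5,1)·6! + C(5,2)·5! - C(5,3)·4! + C(5,4)·3! - C(5,5)·2!
= 5040 - 3600 + 1200 - 240 + 30 - 2
= 2428

2428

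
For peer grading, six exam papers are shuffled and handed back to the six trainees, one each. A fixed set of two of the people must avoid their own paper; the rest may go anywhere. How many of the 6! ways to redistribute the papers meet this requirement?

Inclusion-exclusion on the 2 forbidden self-matches:
Σ_{j=0}^{2} (-1)^j C(2,j)(6-j)!
= C(2,0)·6! - C(2,1)·5! + C(2,2)·4!
= 720 - 240 + 24
= 504

504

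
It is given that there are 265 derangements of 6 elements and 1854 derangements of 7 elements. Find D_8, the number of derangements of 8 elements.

D_8 = (8-1)·(D_7 + D_6) = 7·(1854 + 265) = 7·2119 = 14833.

14833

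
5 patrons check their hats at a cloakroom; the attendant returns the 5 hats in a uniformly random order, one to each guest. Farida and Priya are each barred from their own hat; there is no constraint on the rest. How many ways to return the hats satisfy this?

78

Inclusion-exclusion on the 2 forbidden self-matches:
Σ_{j=0}^{2} (-1)^j C(2,j)(5-j)!
= C(2,0)·5! - C(2,1)·4! + C(2,2)·3!
= 120 - 48 + 6
= 78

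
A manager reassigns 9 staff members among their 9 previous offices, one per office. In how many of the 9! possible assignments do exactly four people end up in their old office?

Choose which 4 of the 9 are fixed: C(9,4) = 126.
The other 5 form a derangement: !5 = 44.
Total: 126 × 44 = 5544.

5544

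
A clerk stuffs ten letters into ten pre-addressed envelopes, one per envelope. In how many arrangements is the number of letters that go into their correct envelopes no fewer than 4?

68914

# with exactly i fixed is C(10,i)·!(10-i); sum over i=4..10:
  i=4: C(10,4)·!6 = 210·265 = 55650
  i=5: C(10,5)·!5 = 252·44 = 11088
  i=6: C(10,6)·!4 = 210·9 = 1890
  i=7: C(10,7)·!3 = 120·2 = 240
  i=8: C(10,8)·!2 = 45·1 = 45
  i=9: C(10,9)·!1 = 10·0 = 0
  i=10: C(10,10)·!0 = 1·1 = 1
Total = 68914.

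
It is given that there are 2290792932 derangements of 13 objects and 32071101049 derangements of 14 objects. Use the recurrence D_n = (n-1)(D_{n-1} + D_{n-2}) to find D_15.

D_15 = (15-1)·(D_14 + D_13) = 14·(32071101049 + 2290792932) = 14·34361893981 = 481066515734.

481066515734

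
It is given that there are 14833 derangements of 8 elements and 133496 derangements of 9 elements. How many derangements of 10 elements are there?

!10 = (10-1)·(!9 + !8) = 9·(133496 + 14833) = 9·148329 = 1334961.

1334961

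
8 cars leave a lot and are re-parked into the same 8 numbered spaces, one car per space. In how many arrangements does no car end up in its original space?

14833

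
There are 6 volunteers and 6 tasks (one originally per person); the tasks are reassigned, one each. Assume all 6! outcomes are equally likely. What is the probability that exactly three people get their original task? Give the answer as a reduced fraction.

Favorable outcomes: C(6,3)·!3 = 20·2 = 40.
Total outcomes: 6! = 720.
Probability = 40/720 = 1/18.

1/18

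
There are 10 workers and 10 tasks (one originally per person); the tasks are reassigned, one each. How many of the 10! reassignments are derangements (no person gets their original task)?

1334961

!10 = 10! · Σ_{k=0}^{10} (-1)^k/k!
= 10! - 10!/1! + 10!/2! - 10!/3! + 10!/4! - 10!/5! + 10!/6! - 10!/7! + 10!/8! - 10!/9! + 10!/10!
= 3628800 - 3628800 + 1814400 - 604800 + 151200 - 30240 + 5040 - 720 + 90 - 10 + 1
= 1334961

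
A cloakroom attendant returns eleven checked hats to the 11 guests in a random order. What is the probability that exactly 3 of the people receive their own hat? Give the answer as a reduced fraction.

Favorable outcomes: C(11,3)·!8 = 165·14833 = 2447445.
Total outcomes: 11! = 39916800.
Probability = 2447445/39916800 = 2119/34560.

2119/34560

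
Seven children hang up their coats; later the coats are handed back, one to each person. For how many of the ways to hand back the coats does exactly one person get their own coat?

1855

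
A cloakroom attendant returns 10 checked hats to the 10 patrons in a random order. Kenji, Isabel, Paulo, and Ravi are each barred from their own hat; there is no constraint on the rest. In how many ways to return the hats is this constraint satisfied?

Inclusion-exclusion on the 4 forbidden self-matches:
Σ_{j=0}^{4} (-1)^j C(4,j)(10-j)!
= C(4,0)·10! - C(4,1)·9! + C(4,2)·8! - C(4,3)·7! + C(4,4)·6!
= 3628800 - 1451520 + 241920 - 20160 + 720
= 2399760

2399760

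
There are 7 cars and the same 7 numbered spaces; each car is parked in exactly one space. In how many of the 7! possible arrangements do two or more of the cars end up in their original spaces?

1331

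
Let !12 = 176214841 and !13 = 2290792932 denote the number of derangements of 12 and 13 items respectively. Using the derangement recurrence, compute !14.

!14 = (14-1)·(!13 + !12) = 13·(2290792932 + 176214841) = 13·2467007773 = 32071101049.

32071101049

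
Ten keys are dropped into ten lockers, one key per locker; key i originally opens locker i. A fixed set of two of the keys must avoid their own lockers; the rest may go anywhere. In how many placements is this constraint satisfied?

2943360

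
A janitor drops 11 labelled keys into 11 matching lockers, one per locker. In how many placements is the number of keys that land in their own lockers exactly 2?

7342280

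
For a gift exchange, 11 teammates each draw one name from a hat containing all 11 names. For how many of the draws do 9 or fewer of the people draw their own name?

39916799

# with exactly i fixed is C(11,i)·!(11-i); sum over i=0..9:
  i=0: C(11,0)·!11 = 1·14684570 = 14684570
  i=1: C(11,1)·!10 = 11·1334961 = 14684571
  i=2: C(11,2)·!9 = 55·133496 = 7342280
  i=3: C(11,3)·!8 = 165·14833 = 2447445
  i=4: C(11,4)·!7 = 330·1854 = 611820
  i=5: C(11,5)·!6 = 462·265 = 122430
  i=6: C(11,6)·!5 = 462·44 = 20328
  i=7: C(11,7)·!4 = 330·9 = 2970
  i=8: C(11,8)·!3 = 165·2 = 330
  i=9: C(11,9)·!2 = 55·1 = 55
Total = 39916799.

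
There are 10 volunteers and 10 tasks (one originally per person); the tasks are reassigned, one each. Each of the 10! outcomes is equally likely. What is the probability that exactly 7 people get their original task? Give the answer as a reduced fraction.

1/15120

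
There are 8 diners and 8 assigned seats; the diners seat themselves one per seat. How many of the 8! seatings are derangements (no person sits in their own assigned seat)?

Use !n = (n-1)(!(n-1) + !(n-2)).
!8 = 7·(1854 + 265) = 7·2119 = 14833

14833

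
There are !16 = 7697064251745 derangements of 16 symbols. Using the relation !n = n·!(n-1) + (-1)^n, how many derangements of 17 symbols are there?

130850092279664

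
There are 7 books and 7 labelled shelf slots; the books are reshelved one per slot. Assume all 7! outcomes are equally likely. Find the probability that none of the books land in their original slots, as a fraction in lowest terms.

103/280

Favorable outcomes: !7 = 1854.
Total outcomes: 7! = 5040.
Probability = 1854/5040 = 103/280.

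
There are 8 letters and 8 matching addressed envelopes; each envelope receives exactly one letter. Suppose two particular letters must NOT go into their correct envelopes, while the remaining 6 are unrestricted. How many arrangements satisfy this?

Inclusion-exclusion on the 2 forbidden self-matches:
Σ_{j=0}^{2} (-1)^j C(2,j)(8-j)!
= C(2,0)·8! - C(2,1)·7! + C(2,2)·6!
= 40320 - 10080 + 720
= 30960

30960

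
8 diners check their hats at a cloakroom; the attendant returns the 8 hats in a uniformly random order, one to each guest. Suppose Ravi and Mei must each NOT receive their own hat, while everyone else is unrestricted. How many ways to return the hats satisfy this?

Let A_j be the event that the j-th constrained one is fixed. By inclusion-exclusion over the 2 events:
Σ_{j=0}^{2} (-1)^j C(2,j)(8-j)!
= C(2,0)·8! - C(2,1)·7! + C(2,2)·6!
= 40320 - 10080 + 720
= 30960

30960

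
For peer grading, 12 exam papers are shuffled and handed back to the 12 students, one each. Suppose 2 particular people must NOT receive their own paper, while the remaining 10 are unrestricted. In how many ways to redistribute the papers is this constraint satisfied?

402796800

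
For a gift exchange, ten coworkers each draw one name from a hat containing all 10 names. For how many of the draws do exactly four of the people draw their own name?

55650

Choose which 4 of the 10 are fixed: C(10,4) = 210.
The remaining 6 must be deranged: !6 = 265.
Total: 210 × 265 = 55650.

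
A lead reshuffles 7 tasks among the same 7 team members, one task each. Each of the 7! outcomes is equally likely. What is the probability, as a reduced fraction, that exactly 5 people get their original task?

1/240

Favorable outcomes: C(7,5)·!2 = 21·1 = 21.
Total outcomes: 7! = 5040.
Probability = 21/5040 = 1/240.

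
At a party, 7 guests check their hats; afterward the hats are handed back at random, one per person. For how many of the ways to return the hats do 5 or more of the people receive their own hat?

Sum C(7,i)·!(7-i) for i = 5..7:
  i=5: C(7,5)·!2 = 21·1 = 21
  i=6: C(7,6)·!1 = 7·0 = 0
  i=7: C(7,7)·!0 = 1·1 = 1
Total = 22.

22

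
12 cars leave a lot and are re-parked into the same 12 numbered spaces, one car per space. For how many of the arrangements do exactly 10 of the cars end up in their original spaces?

66

Choose which 10 of the 12 are fixed: C(12,10) = 66.
The other 2 form a derangement: !2 = 1.
Total: 66 × 1 = 66.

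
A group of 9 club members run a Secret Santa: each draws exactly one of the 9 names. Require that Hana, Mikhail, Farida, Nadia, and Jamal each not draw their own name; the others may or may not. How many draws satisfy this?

Inclusion-exclusion on the 5 forbidden self-matches:
Σ_{j=0}^{5} (-1)^j C(5,j)(9-j)!
= C(5,0)·9! - C(5,1)·8! + C(5,2)·7! - C(5,3)·6! + C(5,4)·5! - C(5,5)·4!
= 362880 - 201600 + 50400 - 7200 + 600 - 24
= 205056

205056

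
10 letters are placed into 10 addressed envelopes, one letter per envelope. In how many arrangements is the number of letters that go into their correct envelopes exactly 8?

Choose which 8 of the 10 are fixed: C(10,8) = 45.
The remaining 2 must be deranged: !2 = 1.
Total: 45 × 1 = 45.

45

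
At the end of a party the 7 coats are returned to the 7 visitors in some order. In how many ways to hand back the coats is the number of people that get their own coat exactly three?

Choose which 3 of the 7 are fixed: C(7,3) = 35.
The remaining 4 must be deranged: !4 = 9.
Total: 35 × 9 = 315.

315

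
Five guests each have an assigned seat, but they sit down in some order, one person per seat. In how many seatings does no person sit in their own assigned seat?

Recurrence: !5 = 4·(!4 + !3).
!5 = 4·(9 + 2) = 4·11 = 44

44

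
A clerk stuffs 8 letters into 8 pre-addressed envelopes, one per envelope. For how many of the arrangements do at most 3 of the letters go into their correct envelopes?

39549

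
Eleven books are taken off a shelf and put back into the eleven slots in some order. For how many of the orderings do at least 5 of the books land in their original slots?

Sum C(11,i)·!(11-i) for i = 5..11:
  i=5: C(11,5)·!6 = 462·265 = 122430
  i=6: C(11,6)·!5 = 462·44 = 20328
  i=7: C(11,7)·!4 = 330·9 = 2970
  i=8: C(11,8)·!3 = 165·2 = 330
  i=9: C(11,9)·!2 = 55·1 = 55
  i=10: C(11,10)·!1 = 11·0 = 0
  i=11: C(11,11)·!0 = 1·1 = 1
Total = 146114.

146114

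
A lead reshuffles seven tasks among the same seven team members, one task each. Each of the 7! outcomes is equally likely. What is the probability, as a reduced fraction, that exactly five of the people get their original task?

Favorable outcomes: C(7,5)·!2 = 21·1 = 21.
Total outcomes: 7! = 5040.
Probability = 21/5040 = 1/240.

1/240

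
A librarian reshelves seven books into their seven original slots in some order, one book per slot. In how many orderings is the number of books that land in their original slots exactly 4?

70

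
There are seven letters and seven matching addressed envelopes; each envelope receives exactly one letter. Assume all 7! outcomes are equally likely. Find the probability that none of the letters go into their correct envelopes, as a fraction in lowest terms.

Favorable outcomes: !7 = 1854.
Total outcomes: 7! = 5040.
Probability = 1854/5040 = 103/280.

103/280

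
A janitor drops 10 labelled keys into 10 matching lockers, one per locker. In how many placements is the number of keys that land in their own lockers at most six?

3628514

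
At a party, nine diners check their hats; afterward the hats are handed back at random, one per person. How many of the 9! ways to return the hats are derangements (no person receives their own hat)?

133496

By inclusion-exclusion, !9 = Σ (-1)^k · 9!/k! for k=0..9
= 9! - 9!/1! + 9!/2! - 9!/3! + 9!/4! - 9!/5! + 9!/6! - 9!/7! + 9!/8! - 9!/9!
= 362880 - 362880 + 181440 - 60480 + 15120 - 3024 + 504 - 72 + 9 - 1
= 133496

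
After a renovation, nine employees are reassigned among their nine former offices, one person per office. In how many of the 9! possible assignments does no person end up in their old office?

133496

By inclusion-exclusion, !9 = Σ (-1)^k · 9!/k! for k=0..9
= 9! - 9!/1! + 9!/2! - 9!/3! + 9!/4! - 9!/5! + 9!/6! - 9!/7! + 9!/8! - 9!/9!
= 362880 - 362880 + 181440 - 60480 + 15120 - 3024 + 504 - 72 + 9 - 1
= 133496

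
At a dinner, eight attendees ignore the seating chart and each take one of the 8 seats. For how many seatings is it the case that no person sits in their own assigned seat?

14833

The number of derangements of 8 is !8 = Σ_{k=0}^{8} (-1)^k·8!/k!
= 8! - 8!/1! + 8!/2! - 8!/3! + 8!/4! - 8!/5! + 8!/6! - 8!/7! + 8!/8!
= 40320 - 40320 + 20160 - 6720 + 1680 - 336 + 56 - 8 + 1
= 14833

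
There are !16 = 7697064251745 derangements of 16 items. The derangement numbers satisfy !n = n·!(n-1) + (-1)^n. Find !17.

!17 = 17·7697064251745 - 1 = 130850092279664.

130850092279664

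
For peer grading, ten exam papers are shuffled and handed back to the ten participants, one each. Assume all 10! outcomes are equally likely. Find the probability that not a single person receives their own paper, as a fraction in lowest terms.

16481/44800

Favorable outcomes: !10 = 1334961.
Total outcomes: 10! = 3628800.
Probability = 1334961/3628800 = 16481/44800.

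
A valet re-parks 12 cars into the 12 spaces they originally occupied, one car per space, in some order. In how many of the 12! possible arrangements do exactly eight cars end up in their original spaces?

4455

Choose which 8 of the 12 are fixed: C(12,8) = 495.
The other 4 form a derangement: !4 = 9.
Total: 495 × 9 = 4455.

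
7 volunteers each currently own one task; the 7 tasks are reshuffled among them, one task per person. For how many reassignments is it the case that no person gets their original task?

1854

By inclusion-exclusion, !7 = Σ (-1)^k · 7!/k! for k=0..7
= 7! - 7!/1! + 7!/2! - 7!/3! + 7!/4! - 7!/5! + 7!/6! - 7!/7!
= 5040 - 5040 + 2520 - 840 + 210 - 42 + 7 - 1
= 1854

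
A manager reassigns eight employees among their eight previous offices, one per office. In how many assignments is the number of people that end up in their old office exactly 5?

112

Choose which 5 of the 8 are fixed: C(8,5) = 56.
The other 3 form a derangement: !3 = 2.
Total: 56 × 2 = 112.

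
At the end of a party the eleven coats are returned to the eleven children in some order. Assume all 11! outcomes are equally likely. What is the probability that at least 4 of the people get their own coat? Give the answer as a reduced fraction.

378967/19958400

Favorable outcomes: Σ_{i≥4} C(11,i)·!(11-i) = 330·1854 + 462·265 + 462·44 + 330·9 + 165·2 + 55·1 + 11·0 + 1·1 = 757934.
Total outcomes: 11! = 39916800.
Probability = 757934/39916800 = 378967/19958400.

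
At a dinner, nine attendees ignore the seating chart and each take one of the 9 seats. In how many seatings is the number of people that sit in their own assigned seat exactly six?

168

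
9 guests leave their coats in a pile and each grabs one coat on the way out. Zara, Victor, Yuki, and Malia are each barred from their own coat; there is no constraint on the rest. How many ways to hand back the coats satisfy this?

229080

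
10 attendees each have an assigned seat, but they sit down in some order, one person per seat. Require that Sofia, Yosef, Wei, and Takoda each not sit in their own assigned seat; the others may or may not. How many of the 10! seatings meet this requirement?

Inclusion-exclusion on the 4 forbidden self-matches:
Σ_{j=0}^{4} (-1)^j C(4,j)(10-j)!
= C(4,0)·10! - C(4,1)·9! + C(4,2)·8! - C(4,3)·7! + C(4,4)·6!
= 3628800 - 1451520 + 241920 - 20160 + 720
= 2399760

2399760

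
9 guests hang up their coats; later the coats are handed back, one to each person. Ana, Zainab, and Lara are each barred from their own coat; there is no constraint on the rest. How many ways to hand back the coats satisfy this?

Inclusion-exclusion on the 3 forbidden self-matches:
Σ_{j=0}^{3} (-1)^j C(3,j)(9-j)!
= C(3,0)·9! - C(3,1)·8! + C(3,2)·7! - C(3,3)·6!
= 362880 - 120960 + 15120 - 720
= 256320

256320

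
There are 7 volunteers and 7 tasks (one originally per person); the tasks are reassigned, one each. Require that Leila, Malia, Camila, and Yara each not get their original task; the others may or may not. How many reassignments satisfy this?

Let A_j be the event that the j-th constrained one is fixed. By inclusion-exclusion over the 4 events:
Σ_{j=0}^{4} (-1)^j C(4,j)(7-j)!
= C(4,0)·7! - C(4,1)·6! + C(4,2)·5! - C(4,3)·4! + C(4,4)·3!
= 5040 - 2880 + 720 - 96 + 6
= 2790

2790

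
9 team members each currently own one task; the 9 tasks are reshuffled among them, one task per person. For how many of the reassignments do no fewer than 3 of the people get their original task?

29143

Sum C(9,i)·!(9-i) for i = 3..9:
  i=3: C(9,3)·!6 = 84·265 = 22260
  i=4: C(9,4)·!5 = 126·44 = 5544
  i=5: C(9,5)·!4 = 126·9 = 1134
  i=6: C(9,6)·!3 = 84·2 = 168
  i=7: C(9,7)·!2 = 36·1 = 36
  i=8: C(9,8)·!1 = 9·0 = 0
  i=9: C(9,9)·!0 = 1·1 = 1
Total = 29143.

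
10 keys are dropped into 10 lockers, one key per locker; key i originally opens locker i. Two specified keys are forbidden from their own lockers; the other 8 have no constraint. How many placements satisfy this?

2943360

Let A_j be the event that the j-th constrained one is fixed. By inclusion-exclusion over the 2 events:
Σ_{j=0}^{2} (-1)^j C(2,j)(10-j)!
= C(2,0)·10! - C(2,1)·9! + C(2,2)·8!
= 3628800 - 725760 + 40320
= 2943360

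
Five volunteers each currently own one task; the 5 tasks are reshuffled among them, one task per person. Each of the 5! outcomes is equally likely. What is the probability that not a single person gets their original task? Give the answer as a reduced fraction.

11/30

Favorable outcomes: !5 = 44.
Total outcomes: 5! = 120.
Probability = 44/120 = 11/30.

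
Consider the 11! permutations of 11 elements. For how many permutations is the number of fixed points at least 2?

Sum C(11,i)·!(11-i) for i = 2..11:
  i=2: C(11,2)·!9 = 55·133496 = 7342280
  i=3: C(11,3)·!8 = 165·14833 = 2447445
  i=4: C(11,4)·!7 = 330·1854 = 611820
  i=5: C(11,5)·!6 = 462·265 = 122430
  i=6: C(11,6)·!5 = 462·44 = 20328
  i=7: C(11,7)·!4 = 330·9 = 2970
  i=8: C(11,8)·!3 = 165·2 = 330
  i=9: C(11,9)·!2 = 55·1 = 55
  i=10: C(11,10)·!1 = 11·0 = 0
  i=11: C(11,11)·!0 = 1·1 = 1
Total = 10547659.

10547659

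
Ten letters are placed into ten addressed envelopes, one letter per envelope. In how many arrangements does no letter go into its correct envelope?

1334961

Recurrence: !10 = 10·!9 + (-1)^10.
!10 = 10·133496 + 1 = 1334961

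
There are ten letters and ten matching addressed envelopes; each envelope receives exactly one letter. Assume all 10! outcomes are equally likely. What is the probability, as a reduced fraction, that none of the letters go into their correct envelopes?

Favorable outcomes: !10 = 1334961.
Total outcomes: 10! = 3628800.
Probability = 1334961/3628800 = 16481/44800.

16481/44800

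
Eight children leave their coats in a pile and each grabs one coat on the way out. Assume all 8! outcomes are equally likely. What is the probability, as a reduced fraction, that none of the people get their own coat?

2119/5760

Favorable outcomes: !8 = 14833.
Total outcomes: 8! = 40320.
Probability = 14833/40320 = 2119/5760.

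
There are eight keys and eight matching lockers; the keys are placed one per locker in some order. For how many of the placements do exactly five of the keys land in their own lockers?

112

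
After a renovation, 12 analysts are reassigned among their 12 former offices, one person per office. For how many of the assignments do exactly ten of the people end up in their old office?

Choose which 10 of the 12 are fixed: C(12,10) = 66.
The remaining 2 must be deranged: !2 = 1.
Total: 66 × 1 = 66.

66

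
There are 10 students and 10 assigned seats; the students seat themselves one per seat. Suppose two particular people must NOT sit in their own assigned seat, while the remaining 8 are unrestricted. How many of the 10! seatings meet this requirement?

Let A_j be the event that the j-th constrained one is fixed. By inclusion-exclusion over the 2 events:
Σ_{j=0}^{2} (-1)^j C(2,j)(10-j)!
= C(2,0)·10! - C(2,1)·9! + C(2,2)·8!
= 3628800 - 725760 + 40320
= 2943360

2943360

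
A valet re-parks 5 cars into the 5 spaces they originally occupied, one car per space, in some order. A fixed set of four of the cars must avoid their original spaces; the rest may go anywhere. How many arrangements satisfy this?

53

Inclusion-exclusion on the 4 forbidden self-matches:
Σ_{j=0}^{4} (-1)^j C(4,j)(5-j)!
= C(4,0)·5! - C(4,1)·4! + C(4,2)·3! - C(4,3)·2! + C(4,4)·1!
= 120 - 96 + 36 - 8 + 1
= 53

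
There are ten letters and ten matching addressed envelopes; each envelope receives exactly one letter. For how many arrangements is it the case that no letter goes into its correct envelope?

The number of derangements of 10 is !10 = Σ_{k=0}^{10} (-1)^k·10!/k!
= 10! - 10!/1! + 10!/2! - 10!/3! + 10!/4! - 10!/5! + 10!/6! - 10!/7! + 10!/8! - 10!/9! + 10!/10!
= 3628800 - 3628800 + 1814400 - 604800 + 151200 - 30240 + 5040 - 720 + 90 - 10 + 1
= 1334961

1334961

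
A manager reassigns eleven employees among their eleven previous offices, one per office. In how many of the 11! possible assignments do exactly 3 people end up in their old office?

2447445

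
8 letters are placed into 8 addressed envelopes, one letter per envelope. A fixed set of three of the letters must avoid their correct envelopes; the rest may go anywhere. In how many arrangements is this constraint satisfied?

27240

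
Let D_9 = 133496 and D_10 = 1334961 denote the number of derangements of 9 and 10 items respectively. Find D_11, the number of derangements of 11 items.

14684570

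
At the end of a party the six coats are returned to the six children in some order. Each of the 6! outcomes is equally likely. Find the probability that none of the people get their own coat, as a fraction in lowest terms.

53/144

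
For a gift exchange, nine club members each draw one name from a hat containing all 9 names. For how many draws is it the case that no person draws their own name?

133496

!9 is the nearest integer to 9!/e.
9! = 362880, and 362880/e ≈ 133496.09, so !9 = 133496.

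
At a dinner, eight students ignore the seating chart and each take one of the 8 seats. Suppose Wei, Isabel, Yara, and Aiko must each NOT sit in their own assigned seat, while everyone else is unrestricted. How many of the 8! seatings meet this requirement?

Let A_j be the event that the j-th constrained one is fixed. By inclusion-exclusion over the 4 events:
Σ_{j=0}^{4} (-1)^j C(4,j)(8-j)!
= C(4,0)·8! - C(4,1)·7! + C(4,2)·6! - C(4,3)·5! + C(4,4)·4!
= 40320 - 20160 + 4320 - 480 + 24
= 24024

24024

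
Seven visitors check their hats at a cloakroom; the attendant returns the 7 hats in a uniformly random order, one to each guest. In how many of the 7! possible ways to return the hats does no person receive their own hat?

By inclusion-exclusion, !7 = Σ (-1)^k · 7!/k! for k=0..7
= 7! - 7!/1! + 7!/2! - 7!/3! + 7!/4! - 7!/5! + 7!/6! - 7!/7!
= 5040 - 5040 + 2520 - 840 + 210 - 42 + 7 - 1
= 1854

1854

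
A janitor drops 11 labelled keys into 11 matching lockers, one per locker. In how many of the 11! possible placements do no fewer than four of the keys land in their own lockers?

757934

Sum C(11,i)·!(11-i) for i = 4..11:
  i=4: C(11,4)·!7 = 330·1854 = 611820
  i=5: C(11,5)·!6 = 462·265 = 122430
  i=6: C(11,6)·!5 = 462·44 = 20328
  i=7: C(11,7)·!4 = 330·9 = 2970
  i=8: C(11,8)·!3 = 165·2 = 330
  i=9: C(11,9)·!2 = 55·1 = 55
  i=10: C(11,10)·!1 = 11·0 = 0
  i=11: C(11,11)·!0 = 1·1 = 1
Total = 757934.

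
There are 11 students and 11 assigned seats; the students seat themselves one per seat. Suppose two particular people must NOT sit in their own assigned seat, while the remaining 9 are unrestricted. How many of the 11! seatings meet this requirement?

Inclusion-exclusion on the 2 forbidden self-matches:
Σ_{j=0}^{2} (-1)^j C(2,j)(11-j)!
= C(2,0)·11! - C(2,1)·10! + C(2,2)·9!
= 39916800 - 7257600 + 362880
= 33022080

33022080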